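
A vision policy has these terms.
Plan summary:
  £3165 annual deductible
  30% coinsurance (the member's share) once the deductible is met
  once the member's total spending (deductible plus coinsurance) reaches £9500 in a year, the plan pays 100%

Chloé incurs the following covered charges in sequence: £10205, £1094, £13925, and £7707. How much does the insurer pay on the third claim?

£10030.20

#1 (£10205): £3165 finishes the deductible; £7040 goes to coinsurance; member's 30% is £2112. Member pays £5277; OOP now £5277. Insurer: £10205 − £5277 = £4928.
#2 (£1094): deductible met; 30% of £1094 = £328.20. Member pays £328.20; OOP now £5605.20. Plan pays £1094 − £328.20 = £765.80.
#3 (£13925): deductible already satisfied, so member's share is 30% × £13925 = £4177.50. That would push OOP to £9782.70, over the £9500 cap, so member pays £9500 − £5605.20 = £3894.80. Plan pays £13925 − £3894.80 = £10030.20.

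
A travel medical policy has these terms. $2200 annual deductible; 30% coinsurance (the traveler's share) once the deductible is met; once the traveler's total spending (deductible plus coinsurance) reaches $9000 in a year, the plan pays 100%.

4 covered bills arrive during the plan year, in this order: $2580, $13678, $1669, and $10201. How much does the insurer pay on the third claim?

Claim 1 — $2580: $2200 finishes the deductible; $380 goes to coinsurance; coinsurance $380 × 30% = $114. Traveler owes $2314 (running OOP $2314). Insurer: $2580 − $2314 = $266.
Claim 2 — $13678: deductible met; 30% of $13678 = $4103.40. Traveler pays $4103.40; OOP now $6417.40. Plan pays $13678 − $4103.40 = $9574.60.
Claim 3 — $1669: 30% coinsurance on $1669 = $500.70. Cost to traveler: $500.70. OOP to date $6918.10. Plan pays $1669 − $500.70 = $1168.30.

$1168.30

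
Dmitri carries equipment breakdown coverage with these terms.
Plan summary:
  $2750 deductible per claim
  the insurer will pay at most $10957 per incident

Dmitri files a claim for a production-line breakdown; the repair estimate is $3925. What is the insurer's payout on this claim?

After the deductible, $3925 − $2750 = $1175 remains.
$1175 ≤ $10957, so the limit doesn't bind; insurer pays $1175.

$1175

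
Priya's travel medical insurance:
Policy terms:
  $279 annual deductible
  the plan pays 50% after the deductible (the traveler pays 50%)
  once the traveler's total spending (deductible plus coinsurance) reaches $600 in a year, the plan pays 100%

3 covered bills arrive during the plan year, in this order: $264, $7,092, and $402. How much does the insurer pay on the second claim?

$6,756

Claim 1 — $264: entire amount goes to the deductible. Traveler owes $264 (running OOP $264). Insurer: $264 − $264 = $0.
Claim 2 — $7,092: $15 finishes the deductible; $7,077 goes to coinsurance; traveler's 50% is $3,538.50. Claim cost before the cap: $15 + $3,538.50 = $3,553.50. Adding that to $264 gives $3,817.50, past the $600 cap; traveler pays only $600 − $264 = $336. Insurer: $7,092 − $336 = $6,756.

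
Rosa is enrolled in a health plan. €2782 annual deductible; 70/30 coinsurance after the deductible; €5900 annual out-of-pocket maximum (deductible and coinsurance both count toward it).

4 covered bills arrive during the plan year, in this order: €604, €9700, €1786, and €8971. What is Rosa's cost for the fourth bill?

Claim 1 — €604: all of it applies to the deductible. Patient owes €604 (running OOP €604).
Claim 2 — €9700: €2178 finishes the deductible; €7522 goes to coinsurance; 30% of €7522 = €2256.60. Patient owes €4434.60 (running OOP €5038.60).
Claim 3 — €1786: deductible already satisfied, so patient's share is 30% × €1786 = €535.80. Patient owes €535.80 (running OOP €5574.40).
Claim 4 — €8971: deductible already satisfied, so patient's share is 30% × €8971 = €2691.30. That would push OOP to €8265.70, over the €5900 cap, so patient pays €5900 − €5574.40 = €325.60.

€325.60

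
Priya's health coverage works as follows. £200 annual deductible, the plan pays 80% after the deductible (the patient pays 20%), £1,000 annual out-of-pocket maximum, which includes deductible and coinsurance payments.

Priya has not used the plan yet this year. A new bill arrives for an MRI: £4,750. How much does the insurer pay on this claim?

£3,750

The full £200 deductible is still open; £200 of this bill applies to it.
That leaves £4,750 − £200 = £4,550 for coinsurance.
20% of £4,550 = £910 falls to the patient.
So the patient owes £200 + £910 = £1,110 before any cap.
Adding £1,110 to the £0 already spent would give £1,110, which exceeds the £1,000 cap; the patient pays just £1,000 − £0 = £1,000.
The plan picks up £4,750 − £1,000 = £3,750.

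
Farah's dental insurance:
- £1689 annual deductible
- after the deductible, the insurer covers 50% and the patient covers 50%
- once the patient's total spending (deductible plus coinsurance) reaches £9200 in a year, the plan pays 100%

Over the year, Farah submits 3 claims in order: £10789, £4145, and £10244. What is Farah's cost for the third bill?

£888.50

Bill 1, £10789: deductible takes £1689, £9100 remains; patient's 50% is £4550. Patient pays £6239; OOP now £6239.
Bill 2, £4145: 50% coinsurance on £4145 = £2072.50. Cost to patient: £2072.50. OOP to date £8311.50.
Bill 3, £10244: deductible already satisfied, so patient's share is 50% × £10244 = £5122. That would push OOP to £13433.50, over the £9200 cap, so patient pays £9200 − £8311.50 = £888.50.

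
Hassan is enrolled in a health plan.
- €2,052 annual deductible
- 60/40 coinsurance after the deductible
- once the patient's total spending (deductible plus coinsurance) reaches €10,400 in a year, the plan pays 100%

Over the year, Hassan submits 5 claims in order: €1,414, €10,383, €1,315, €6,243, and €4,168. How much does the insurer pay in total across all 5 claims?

#1 (€1,414): all of it applies to the deductible. Patient pays €1,414; OOP now €1,414. Plan pays €1,414 − €1,414 = €0.
#2 (€10,383): deductible takes €638, €9,745 remains; patient's 40% is €3,898. Patient owes €4,536 (running OOP €5,950). Plan pays €10,383 − €4,536 = €5,847.
#3 (€1,315): deductible already satisfied, so patient's share is 40% × €1,315 = €526. Cost to patient: €526. OOP to date €6,476. Plan pays €1,315 − €526 = €789.
#4 (€6,243): deductible already satisfied, so patient's share is 40% × €6,243 = €2,497.20. Cost to patient: €2,497.20. OOP to date €8,973.20. Plan pays €6,243 − €2,497.20 = €3,745.80.
#5 (€4,168): deductible met; 40% of €4,168 = €1,667.20. OOP would hit €10,640.40 > €10,400, so the cap limits the patient to €10,400 − €8,973.20 = €1,426.80. Insurer: €4,168 − €1,426.80 = €2,741.20.
Insurer total = bills − patient's total = €23,523 − €10,400 = €13,123.

€13,123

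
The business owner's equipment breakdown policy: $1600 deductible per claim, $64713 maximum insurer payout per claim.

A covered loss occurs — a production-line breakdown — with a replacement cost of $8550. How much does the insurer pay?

$6950

Less the $1600 deductible: $8550 − $1600 = $6950.
$6950 is within the $64713 limit, so the insurer pays $6950.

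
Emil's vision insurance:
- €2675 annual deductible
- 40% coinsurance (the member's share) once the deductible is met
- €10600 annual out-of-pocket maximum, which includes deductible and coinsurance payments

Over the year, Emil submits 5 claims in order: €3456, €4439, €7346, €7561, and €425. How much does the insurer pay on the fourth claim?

€4662.40

Claim 1 (€3456): €2675 finishes the deductible; €781 goes to coinsurance; coinsurance €781 × 40% = €312.40. Member pays €2987.40; OOP now €2987.40. Plan pays €3456 − €2987.40 = €468.60.
Claim 2 (€4439): deductible met; 40% of €4439 = €1775.60. Cost to member: €1775.60. OOP to date €4763. Plan pays €4439 − €1775.60 = €2663.40.
Claim 3 (€7346): 40% coinsurance on €7346 = €2938.40. Cost to member: €2938.40. OOP to date €7701.40. Insurer: €7346 − €2938.40 = €4407.60.
Claim 4 (€7561): 40% coinsurance on €7561 = €3024.40. Adding that to €7701.40 gives €10725.80, past the €10600 cap; member pays only €10600 − €7701.40 = €2898.60. Insurer: €7561 − €2898.60 = €4662.40.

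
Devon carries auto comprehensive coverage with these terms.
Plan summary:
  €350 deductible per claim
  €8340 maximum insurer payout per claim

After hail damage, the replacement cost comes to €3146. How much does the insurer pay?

Subtract the deductible: €3146 − €350 = €2796.
€2796 ≤ €8340, so the limit doesn't bind; insurer pays €2796.

€2796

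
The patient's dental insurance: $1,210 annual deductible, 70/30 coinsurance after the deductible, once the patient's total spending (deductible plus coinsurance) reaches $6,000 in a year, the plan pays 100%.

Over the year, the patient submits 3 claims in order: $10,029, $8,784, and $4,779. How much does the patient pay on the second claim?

$2,144.30

Claim 1 ($10,029): $1,210 finishes the deductible; $8,819 goes to coinsurance; patient's 30% is $2,645.70. Patient pays $3,855.70; OOP now $3,855.70.
Claim 2 ($8,784): deductible already satisfied, so patient's share is 30% × $8,784 = $2,635.20. Adding that to $3,855.70 gives $6,490.90, past the $6,000 cap; patient pays only $6,000 − $3,855.70 = $2,144.30.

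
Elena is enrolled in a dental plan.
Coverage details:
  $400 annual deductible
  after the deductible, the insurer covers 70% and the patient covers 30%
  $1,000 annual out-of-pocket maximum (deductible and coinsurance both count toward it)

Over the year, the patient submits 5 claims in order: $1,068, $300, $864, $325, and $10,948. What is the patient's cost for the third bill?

Bill 1, $1,068: $400 finishes the deductible; $668 goes to coinsurance; 30% of $668 = $200.40. Patient pays $600.40; OOP now $600.40.
Bill 2, $300: deductible met; 30% of $300 = $90. Patient pays $90; OOP now $690.40.
Bill 3, $864: deductible already satisfied, so patient's share is 30% × $864 = $259.20. Cost to patient: $259.20. OOP to date $949.60.

$259.20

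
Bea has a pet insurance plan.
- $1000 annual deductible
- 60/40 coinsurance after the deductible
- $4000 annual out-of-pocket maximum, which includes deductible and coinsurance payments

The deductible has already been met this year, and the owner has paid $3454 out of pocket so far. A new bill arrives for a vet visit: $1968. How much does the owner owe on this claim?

$546

The deductible is already satisfied, so the full bill goes to coinsurance.
40% of $1968 = $787.20 falls to the owner.
Year-to-date out-of-pocket would reach $3454 + $787.20 = $4241.20, above the $4000 maximum, so the owner pays only $4000 − $3454 = $546.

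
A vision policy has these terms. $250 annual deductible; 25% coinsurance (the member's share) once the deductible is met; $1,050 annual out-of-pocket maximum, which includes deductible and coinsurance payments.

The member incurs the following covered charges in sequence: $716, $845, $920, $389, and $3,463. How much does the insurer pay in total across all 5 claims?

$5,283

Claim 1 — $716: $250 finishes the deductible; $466 goes to coinsurance; 25% of $466 = $116.50. Member pays $366.50; OOP now $366.50. Plan pays $716 − $366.50 = $349.50.
Claim 2 — $845: deductible met; 25% of $845 = $211.25. Member pays $211.25; OOP now $577.75. Insurer: $845 − $211.25 = $633.75.
Claim 3 — $920: deductible met; 25% of $920 = $230. Member owes $230 (running OOP $807.75). Plan pays $920 − $230 = $690.
Claim 4 — $389: deductible already satisfied, so member's share is 25% × $389 = $97.25. Cost to member: $97.25. OOP to date $905. Insurer: $389 − $97.25 = $291.75.
Claim 5 — $3,463: deductible met; 25% of $3,463 = $865.75. OOP would hit $1,770.75 > $1,050, so the cap limits the member to $1,050 − $905 = $145. Insurer: $3,463 − $145 = $3,318.
Insurer total: $349.50 + $633.75 + $690 + $291.75 + $3,318 = $5,283.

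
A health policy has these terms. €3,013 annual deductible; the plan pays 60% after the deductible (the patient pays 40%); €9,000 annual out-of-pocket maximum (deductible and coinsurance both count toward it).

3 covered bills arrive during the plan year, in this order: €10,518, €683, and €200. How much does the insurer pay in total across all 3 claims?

€5,032.80

Bill 1, €10,518: €3,013 finishes the deductible; €7,505 goes to coinsurance; 40% of €7,505 = €3,002. Patient owes €6,015 (running OOP €6,015). Plan pays €10,518 − €6,015 = €4,503.
Bill 2, €683: deductible already satisfied, so patient's share is 40% × €683 = €273.20. Patient pays €273.20; OOP now €6,288.20. Plan pays €683 − €273.20 = €409.80.
Bill 3, €200: deductible met; 40% of €200 = €80. Cost to patient: €80. OOP to date €6,368.20. Insurer: €200 − €80 = €120.
Insurer total: €4,503 + €409.80 + €120 = €5,032.80.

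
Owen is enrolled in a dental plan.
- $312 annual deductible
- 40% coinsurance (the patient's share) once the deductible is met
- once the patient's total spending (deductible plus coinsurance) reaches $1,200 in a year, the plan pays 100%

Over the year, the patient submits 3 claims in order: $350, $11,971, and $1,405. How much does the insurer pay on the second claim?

Bill 1, $350: deductible takes $312, $38 remains; 40% of $38 = $15.20. Patient pays $327.20; OOP now $327.20. Insurer: $350 − $327.20 = $22.80.
Bill 2, $11,971: deductible met; 40% of $11,971 = $4,788.40. Adding that to $327.20 gives $5,115.60, past the $1,200 cap; patient pays only $1,200 − $327.20 = $872.80. Insurer: $11,971 − $872.80 = $11,098.20.

$11,098.20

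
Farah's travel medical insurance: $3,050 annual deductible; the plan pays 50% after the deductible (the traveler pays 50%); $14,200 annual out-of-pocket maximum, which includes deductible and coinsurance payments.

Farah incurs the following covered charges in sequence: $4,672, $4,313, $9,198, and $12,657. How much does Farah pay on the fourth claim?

Bill 1, $4,672: $3,050 finishes the deductible; $1,622 goes to coinsurance; 50% of $1,622 = $811. Cost to traveler: $3,861. OOP to date $3,861.
Bill 2, $4,313: deductible met; 50% of $4,313 = $2,156.50. Traveler owes $2,156.50 (running OOP $6,017.50).
Bill 3, $9,198: deductible already satisfied, so traveler's share is 50% × $9,198 = $4,599. Traveler owes $4,599 (running OOP $10,616.50).
Bill 4, $12,657: deductible already satisfied, so traveler's share is 50% × $12,657 = $6,328.50. OOP would hit $16,945 > $14,200, so the cap limits the traveler to $14,200 − $10,616.50 = $3,583.50.

$3,583.50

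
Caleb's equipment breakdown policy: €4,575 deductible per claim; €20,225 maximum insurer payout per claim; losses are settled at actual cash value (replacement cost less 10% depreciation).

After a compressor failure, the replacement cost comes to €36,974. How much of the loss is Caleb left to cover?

Actual cash value after 10% depreciation: €36,974 × 90% = €33,276.60.
Subtract the deductible: €33,276.60 − €4,575 = €28,701.60.
€28,701.60 exceeds the €20,225 limit, so the insurer pays the limit: €20,225.
Business owner's share is the uncovered remainder: €36,974 − €20,225 = €16,749.

€16,749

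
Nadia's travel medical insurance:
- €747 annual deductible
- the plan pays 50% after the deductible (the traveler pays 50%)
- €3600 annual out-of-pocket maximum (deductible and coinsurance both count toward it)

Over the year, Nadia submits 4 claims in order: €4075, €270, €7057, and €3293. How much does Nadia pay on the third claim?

Claim 1 — €4075: €747 finishes the deductible; €3328 goes to coinsurance; traveler's 50% is €1664. Cost to traveler: €2411. OOP to date €2411.
Claim 2 — €270: deductible already satisfied, so traveler's share is 50% × €270 = €135. Traveler pays €135; OOP now €2546.
Claim 3 — €7057: deductible already satisfied, so traveler's share is 50% × €7057 = €3528.50. Adding that to €2546 gives €6074.50, past the €3600 cap; traveler pays only €3600 − €2546 = €1054.

€1054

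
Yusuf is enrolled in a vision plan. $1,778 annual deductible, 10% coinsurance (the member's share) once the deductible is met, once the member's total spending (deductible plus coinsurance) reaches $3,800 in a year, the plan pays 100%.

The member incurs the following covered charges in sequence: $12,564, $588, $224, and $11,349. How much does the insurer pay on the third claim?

$201.60

Claim 1 — $12,564: deductible takes $1,778, $10,786 remains; 10% of $10,786 = $1,078.60. Member pays $2,856.60; OOP now $2,856.60. Plan pays $12,564 − $2,856.60 = $9,707.40.
Claim 2 — $588: deductible already satisfied, so member's share is 10% × $588 = $58.80. Member owes $58.80 (running OOP $2,915.40). Insurer: $588 − $58.80 = $529.20.
Claim 3 — $224: 10% coinsurance on $224 = $22.40. Member pays $22.40; OOP now $2,937.80. Insurer: $224 − $22.40 = $201.60.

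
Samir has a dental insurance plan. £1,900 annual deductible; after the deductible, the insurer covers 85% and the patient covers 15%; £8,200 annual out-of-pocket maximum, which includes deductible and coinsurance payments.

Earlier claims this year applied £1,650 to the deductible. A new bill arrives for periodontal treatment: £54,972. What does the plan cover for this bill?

£48,422

Remaining deductible: £1,900 − £1,650 = £250.
That leaves £54,972 − £250 = £54,722 for coinsurance.
15% of £54,722 = £8,208.30 falls to the patient.
That puts the patient's cost at £250 + £8,208.30 = £8,458.30 before any cap.
Adding £8,458.30 to the £1,650 already spent would give £10,108.30, which exceeds the £8,200 cap; the patient pays just £8,200 − £1,650 = £6,550.
The plan picks up £54,972 − £6,550 = £48,422.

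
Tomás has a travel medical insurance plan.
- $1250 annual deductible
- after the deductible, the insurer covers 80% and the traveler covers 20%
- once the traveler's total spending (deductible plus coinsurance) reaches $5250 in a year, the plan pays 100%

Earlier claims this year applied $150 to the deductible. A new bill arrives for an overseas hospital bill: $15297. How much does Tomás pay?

$3939.40

$150 of the $1250 deductible is already met, leaving $1100.
That leaves $15297 − $1100 = $14197 for coinsurance.
Traveler's 20% share of $14197 is $2839.40.
Traveler responsibility before any cap: $1100 + $2839.40 = $3939.40.
Total out-of-pocket so far would be $150 + $3939.40 = $4089.40, below the $5250 cap — no reduction.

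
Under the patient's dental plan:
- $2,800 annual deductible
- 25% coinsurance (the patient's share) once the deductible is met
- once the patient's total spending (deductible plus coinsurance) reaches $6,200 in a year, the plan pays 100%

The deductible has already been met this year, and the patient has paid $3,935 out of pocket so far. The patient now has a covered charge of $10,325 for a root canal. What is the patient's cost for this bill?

$2,265

The deductible is already satisfied, so the full bill goes to coinsurance.
Patient's 25% share of $10,325 is $2,581.25.
That would bring total out-of-pocket to $6,516.25, past the $6,200 cap. The patient is capped at $6,200 − $3,935 = $2,265 on this claim.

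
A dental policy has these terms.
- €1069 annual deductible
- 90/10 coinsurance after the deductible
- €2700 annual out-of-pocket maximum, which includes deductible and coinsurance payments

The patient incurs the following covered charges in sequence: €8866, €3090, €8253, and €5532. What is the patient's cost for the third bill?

Claim 1 (€8866): €1069 finishes the deductible; €7797 goes to coinsurance; 10% of €7797 = €779.70. Patient pays €1848.70; OOP now €1848.70.
Claim 2 (€3090): 10% coinsurance on €3090 = €309. Patient pays €309; OOP now €2157.70.
Claim 3 (€8253): 10% coinsurance on €8253 = €825.30. Adding that to €2157.70 gives €2983, past the €2700 cap; patient pays only €2700 − €2157.70 = €542.30.

€542.30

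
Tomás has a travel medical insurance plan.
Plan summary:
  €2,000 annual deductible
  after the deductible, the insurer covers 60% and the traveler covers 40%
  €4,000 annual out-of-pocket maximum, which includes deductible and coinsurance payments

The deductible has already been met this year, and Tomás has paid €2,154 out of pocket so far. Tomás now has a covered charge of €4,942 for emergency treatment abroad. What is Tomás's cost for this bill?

The deductible is already satisfied, so the full bill goes to coinsurance.
Traveler's 40% share of €4,942 is €1,976.80.
That would bring total out-of-pocket to €4,130.80, past the €4,000 cap. The traveler is capped at €4,000 − €2,154 = €1,846 on this claim.

€1,846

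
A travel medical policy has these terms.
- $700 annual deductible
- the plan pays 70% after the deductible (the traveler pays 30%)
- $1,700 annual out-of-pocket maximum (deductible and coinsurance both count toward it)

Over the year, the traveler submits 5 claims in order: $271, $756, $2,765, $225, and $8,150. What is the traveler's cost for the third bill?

#1 ($271): entire amount goes to the deductible. Traveler pays $271; OOP now $271.
#2 ($756): $429 finishes the deductible; $327 goes to coinsurance; 30% of $327 = $98.10. Cost to traveler: $527.10. OOP to date $798.10.
#3 ($2,765): 30% coinsurance on $2,765 = $829.50. Traveler owes $829.50 (running OOP $1,627.60).

$829.50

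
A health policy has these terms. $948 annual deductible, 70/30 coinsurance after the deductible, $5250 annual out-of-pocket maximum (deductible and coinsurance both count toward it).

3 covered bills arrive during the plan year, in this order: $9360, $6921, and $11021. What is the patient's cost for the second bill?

Bill 1, $9360: $948 finishes the deductible; $8412 goes to coinsurance; patient's 30% is $2523.60. Patient pays $3471.60; OOP now $3471.60.
Bill 2, $6921: 30% coinsurance on $6921 = $2076.30. That would push OOP to $5547.90, over the $5250 cap, so patient pays $5250 − $3471.60 = $1778.40.

$1778.40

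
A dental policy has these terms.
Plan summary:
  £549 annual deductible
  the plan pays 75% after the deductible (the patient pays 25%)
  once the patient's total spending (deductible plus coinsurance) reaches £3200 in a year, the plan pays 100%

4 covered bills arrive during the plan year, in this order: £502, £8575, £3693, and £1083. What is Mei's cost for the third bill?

#1 (£502): all of it applies to the deductible. Cost to patient: £502. OOP to date £502.
#2 (£8575): £47 to deductible, leaving £8528; coinsurance £8528 × 25% = £2132. Patient owes £2179 (running OOP £2681).
#3 (£3693): deductible met; 25% of £3693 = £923.25. That would push OOP to £3604.25, over the £3200 cap, so patient pays £3200 − £2681 = £519.

£519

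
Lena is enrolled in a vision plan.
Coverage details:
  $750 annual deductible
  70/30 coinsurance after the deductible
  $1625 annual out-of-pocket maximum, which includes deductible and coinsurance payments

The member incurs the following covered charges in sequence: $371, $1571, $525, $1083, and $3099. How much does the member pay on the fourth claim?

#1 ($371): fully absorbed by the deductible. Cost to member: $371. OOP to date $371.
#2 ($1571): $379 to deductible, leaving $1192; 30% of $1192 = $357.60. Member owes $736.60 (running OOP $1107.60).
#3 ($525): 30% coinsurance on $525 = $157.50. Member owes $157.50 (running OOP $1265.10).
#4 ($1083): 30% coinsurance on $1083 = $324.90. Cost to member: $324.90. OOP to date $1590.

$324.90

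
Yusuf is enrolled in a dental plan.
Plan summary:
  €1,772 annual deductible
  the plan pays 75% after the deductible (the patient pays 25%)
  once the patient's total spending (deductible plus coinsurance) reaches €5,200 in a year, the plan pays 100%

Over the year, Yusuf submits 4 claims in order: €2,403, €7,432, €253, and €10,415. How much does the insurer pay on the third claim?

Claim 1 (€2,403): deductible takes €1,772, €631 remains; 25% of €631 = €157.75. Patient pays €1,929.75; OOP now €1,929.75. Plan pays €2,403 − €1,929.75 = €473.25.
Claim 2 (€7,432): deductible met; 25% of €7,432 = €1,858. Patient owes €1,858 (running OOP €3,787.75). Insurer: €7,432 − €1,858 = €5,574.
Claim 3 (€253): 25% coinsurance on €253 = €63.25. Cost to patient: €63.25. OOP to date €3,851. Plan pays €253 − €63.25 = €189.75.

€189.75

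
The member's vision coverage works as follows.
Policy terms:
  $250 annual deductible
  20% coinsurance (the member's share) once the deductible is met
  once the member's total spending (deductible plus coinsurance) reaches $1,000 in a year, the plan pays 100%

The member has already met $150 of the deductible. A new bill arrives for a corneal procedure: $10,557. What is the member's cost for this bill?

$850

Deductible still to meet: $250 − $150 = $100.
The remaining $10,457 (= $10,557 − $100) moves to coinsurance.
20% of $10,457 = $2,091.40 falls to the member.
Member responsibility before any cap: $100 + $2,091.40 = $2,191.40.
Year-to-date out-of-pocket would reach $150 + $2,191.40 = $2,341.40, above the $1,000 maximum, so the member pays only $1,000 − $150 = $850.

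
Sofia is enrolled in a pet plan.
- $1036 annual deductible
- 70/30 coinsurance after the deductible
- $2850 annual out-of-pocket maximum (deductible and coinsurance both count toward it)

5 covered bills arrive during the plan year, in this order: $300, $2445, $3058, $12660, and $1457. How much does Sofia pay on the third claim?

$917.40

Claim 1 — $300: fully absorbed by the deductible. Owner owes $300 (running OOP $300).
Claim 2 — $2445: $736 to deductible, leaving $1709; coinsurance $1709 × 30% = $512.70. Cost to owner: $1248.70. OOP to date $1548.70.
Claim 3 — $3058: deductible met; 30% of $3058 = $917.40. Owner owes $917.40 (running OOP $2466.10).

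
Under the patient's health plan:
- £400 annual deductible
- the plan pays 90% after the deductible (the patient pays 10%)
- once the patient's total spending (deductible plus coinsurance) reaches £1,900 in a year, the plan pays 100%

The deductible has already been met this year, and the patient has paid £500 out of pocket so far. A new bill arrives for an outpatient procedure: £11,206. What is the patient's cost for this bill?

£1,120.60

The deductible is already satisfied, so the full bill goes to coinsurance.
10% of £11,206 = £1,120.60 falls to the patient.
Total out-of-pocket so far would be £500 + £1,120.60 = £1,620.60, below the £1,900 cap — no reduction.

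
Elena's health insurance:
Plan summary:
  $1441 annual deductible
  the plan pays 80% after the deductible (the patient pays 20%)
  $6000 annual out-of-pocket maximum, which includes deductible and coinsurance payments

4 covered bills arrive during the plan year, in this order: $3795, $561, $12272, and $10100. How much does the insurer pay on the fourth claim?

$8578.40

Bill 1, $3795: deductible takes $1441, $2354 remains; coinsurance $2354 × 20% = $470.80. Cost to patient: $1911.80. OOP to date $1911.80. Plan pays $3795 − $1911.80 = $1883.20.
Bill 2, $561: deductible already satisfied, so patient's share is 20% × $561 = $112.20. Patient pays $112.20; OOP now $2024. Plan pays $561 − $112.20 = $448.80.
Bill 3, $12272: 20% coinsurance on $12272 = $2454.40. Patient pays $2454.40; OOP now $4478.40. Plan pays $12272 − $2454.40 = $9817.60.
Bill 4, $10100: deductible met; 20% of $10100 = $2020. OOP would hit $6498.40 > $6000, so the cap limits the patient to $6000 − $4478.40 = $1521.60. Insurer: $10100 − $1521.60 = $8578.40.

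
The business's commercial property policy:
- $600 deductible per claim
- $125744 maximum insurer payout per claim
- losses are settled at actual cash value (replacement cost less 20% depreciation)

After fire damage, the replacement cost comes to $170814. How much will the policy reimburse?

Depreciate 20%: the covered value is $170814 × 0.8 = $136651.20.
Less the $600 deductible: $136651.20 − $600 = $136051.20.
The $125744 per-incident cap binds; insurer pays $125744.

$125744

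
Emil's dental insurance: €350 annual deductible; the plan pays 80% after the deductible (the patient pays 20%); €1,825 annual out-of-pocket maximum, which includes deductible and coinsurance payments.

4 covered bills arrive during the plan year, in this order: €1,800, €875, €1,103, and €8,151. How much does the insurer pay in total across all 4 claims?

€10,104

Bill 1, €1,800: €350 to deductible, leaving €1,450; coinsurance €1,450 × 20% = €290. Patient owes €640 (running OOP €640). Insurer: €1,800 − €640 = €1,160.
Bill 2, €875: deductible already satisfied, so patient's share is 20% × €875 = €175. Patient owes €175 (running OOP €815). Insurer: €875 − €175 = €700.
Bill 3, €1,103: deductible met; 20% of €1,103 = €220.60. Cost to patient: €220.60. OOP to date €1,035.60. Plan pays €1,103 − €220.60 = €882.40.
Bill 4, €8,151: deductible met; 20% of €8,151 = €1,630.20. That would push OOP to €2,665.80, over the €1,825 cap, so patient pays €1,825 − €1,035.60 = €789.40. Insurer: €8,151 − €789.40 = €7,361.60.
Insurer total = bills − patient's total = €11,929 − €1,825 = €10,104.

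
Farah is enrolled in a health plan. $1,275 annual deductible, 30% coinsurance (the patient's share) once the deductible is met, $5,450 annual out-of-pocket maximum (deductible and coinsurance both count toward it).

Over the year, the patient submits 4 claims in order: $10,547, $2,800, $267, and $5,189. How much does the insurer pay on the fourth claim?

$4,715.70

Claim 1 — $10,547: deductible takes $1,275, $9,272 remains; patient's 30% is $2,781.60. Patient owes $4,056.60 (running OOP $4,056.60). Insurer: $10,547 − $4,056.60 = $6,490.40.
Claim 2 — $2,800: deductible met; 30% of $2,800 = $840. Patient owes $840 (running OOP $4,896.60). Insurer: $2,800 − $840 = $1,960.
Claim 3 — $267: deductible already satisfied, so patient's share is 30% × $267 = $80.10. Patient owes $80.10 (running OOP $4,976.70). Insurer: $267 − $80.10 = $186.90.
Claim 4 — $5,189: deductible met; 30% of $5,189 = $1,556.70. OOP would hit $6,533.40 > $5,450, so the cap limits the patient to $5,450 − $4,976.70 = $473.30. Insurer: $5,189 − $473.30 = $4,715.70.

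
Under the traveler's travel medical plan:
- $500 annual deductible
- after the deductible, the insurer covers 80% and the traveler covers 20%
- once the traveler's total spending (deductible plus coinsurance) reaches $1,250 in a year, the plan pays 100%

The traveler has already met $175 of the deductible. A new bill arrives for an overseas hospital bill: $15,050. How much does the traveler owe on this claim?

$1,075

Remaining deductible: $500 − $175 = $325.
The remaining $14,725 (= $15,050 − $325) moves to coinsurance.
Traveler's 20% share of $14,725 is $2,945.
So the traveler owes $325 + $2,945 = $3,270 before any cap.
That would bring total out-of-pocket to $3,445, past the $1,250 cap. The traveler is capped at $1,250 − $175 = $1,075 on this claim.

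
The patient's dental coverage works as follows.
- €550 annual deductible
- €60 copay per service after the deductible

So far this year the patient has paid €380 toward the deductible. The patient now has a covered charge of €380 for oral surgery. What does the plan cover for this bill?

€150

€380 of the €550 deductible is already met, leaving €170.
The remaining €210 (= €380 − €170) moves to the copay.
Copay on this service: €60.
That puts the patient's cost at €170 + €60 = €230.
The plan picks up €380 − €230 = €150.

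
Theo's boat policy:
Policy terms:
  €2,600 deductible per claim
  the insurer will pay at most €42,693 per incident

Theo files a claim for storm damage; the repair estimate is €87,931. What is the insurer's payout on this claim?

€42,693

After the deductible, €87,931 − €2,600 = €85,331 remains.
€85,331 exceeds the €42,693 limit, so the insurer pays the limit: €42,693.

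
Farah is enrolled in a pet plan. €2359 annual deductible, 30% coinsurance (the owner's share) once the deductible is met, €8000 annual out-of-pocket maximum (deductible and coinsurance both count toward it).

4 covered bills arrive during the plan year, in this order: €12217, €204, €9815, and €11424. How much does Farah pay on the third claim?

€2622.40

Claim 1 (€12217): €2359 finishes the deductible; €9858 goes to coinsurance; 30% of €9858 = €2957.40. Cost to owner: €5316.40. OOP to date €5316.40.
Claim 2 (€204): deductible already satisfied, so owner's share is 30% × €204 = €61.20. Owner owes €61.20 (running OOP €5377.60).
Claim 3 (€9815): 30% coinsurance on €9815 = €2944.50. That would push OOP to €8322.10, over the €8000 cap, so owner pays €8000 − €5377.60 = €2622.40.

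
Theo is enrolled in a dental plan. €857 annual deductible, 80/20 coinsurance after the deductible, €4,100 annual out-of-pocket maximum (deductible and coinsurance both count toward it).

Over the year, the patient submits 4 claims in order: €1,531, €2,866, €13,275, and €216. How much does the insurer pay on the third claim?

€10,740

#1 (€1,531): deductible takes €857, €674 remains; 20% of €674 = €134.80. Patient pays €991.80; OOP now €991.80. Insurer: €1,531 − €991.80 = €539.20.
#2 (€2,866): deductible already satisfied, so patient's share is 20% × €2,866 = €573.20. Patient pays €573.20; OOP now €1,565. Plan pays €2,866 − €573.20 = €2,292.80.
#3 (€13,275): deductible already satisfied, so patient's share is 20% × €13,275 = €2,655. That would push OOP to €4,220, over the €4,100 cap, so patient pays €4,100 − €1,565 = €2,535. Insurer: €13,275 − €2,535 = €10,740.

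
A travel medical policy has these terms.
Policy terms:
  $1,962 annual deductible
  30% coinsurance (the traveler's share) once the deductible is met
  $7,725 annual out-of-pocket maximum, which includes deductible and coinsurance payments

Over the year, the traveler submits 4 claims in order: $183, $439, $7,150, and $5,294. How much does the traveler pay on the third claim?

Claim 1 — $183: all of it applies to the deductible. Traveler pays $183; OOP now $183.
Claim 2 — $439: entire amount goes to the deductible. Traveler owes $439 (running OOP $622).
Claim 3 — $7,150: $1,340 to deductible, leaving $5,810; traveler's 30% is $1,743. Traveler owes $3,083 (running OOP $3,705).

$3,083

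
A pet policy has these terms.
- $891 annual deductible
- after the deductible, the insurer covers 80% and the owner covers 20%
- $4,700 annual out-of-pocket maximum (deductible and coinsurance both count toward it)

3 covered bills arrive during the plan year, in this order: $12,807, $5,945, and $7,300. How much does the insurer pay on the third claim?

#1 ($12,807): deductible takes $891, $11,916 remains; 20% of $11,916 = $2,383.20. Owner pays $3,274.20; OOP now $3,274.20. Plan pays $12,807 − $3,274.20 = $9,532.80.
#2 ($5,945): deductible met; 20% of $5,945 = $1,189. Cost to owner: $1,189. OOP to date $4,463.20. Plan pays $5,945 − $1,189 = $4,756.
#3 ($7,300): deductible already satisfied, so owner's share is 20% × $7,300 = $1,460. OOP would hit $5,923.20 > $4,700, so the cap limits the owner to $4,700 − $4,463.20 = $236.80. Insurer: $7,300 − $236.80 = $7,063.20.

$7,063.20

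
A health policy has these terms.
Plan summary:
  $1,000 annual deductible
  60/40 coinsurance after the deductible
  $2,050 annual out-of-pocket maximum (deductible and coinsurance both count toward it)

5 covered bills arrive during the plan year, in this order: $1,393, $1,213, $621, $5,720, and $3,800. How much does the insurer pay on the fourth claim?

$5,560.80

Claim 1 ($1,393): $1,000 to deductible, leaving $393; patient's 40% is $157.20. Patient owes $1,157.20 (running OOP $1,157.20). Insurer: $1,393 − $1,157.20 = $235.80.
Claim 2 ($1,213): deductible met; 40% of $1,213 = $485.20. Patient pays $485.20; OOP now $1,642.40. Insurer: $1,213 − $485.20 = $727.80.
Claim 3 ($621): deductible already satisfied, so patient's share is 40% × $621 = $248.40. Patient pays $248.40; OOP now $1,890.80. Plan pays $621 − $248.40 = $372.60.
Claim 4 ($5,720): 40% coinsurance on $5,720 = $2,288. OOP would hit $4,178.80 > $2,050, so the cap limits the patient to $2,050 − $1,890.80 = $159.20. Insurer: $5,720 − $159.20 = $5,560.80.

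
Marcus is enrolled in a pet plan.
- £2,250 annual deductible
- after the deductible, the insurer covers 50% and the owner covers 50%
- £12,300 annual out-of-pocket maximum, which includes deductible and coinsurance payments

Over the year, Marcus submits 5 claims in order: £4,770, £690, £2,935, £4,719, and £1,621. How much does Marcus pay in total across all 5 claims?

Claim 1 (£4,770): £2,250 finishes the deductible; £2,520 goes to coinsurance; coinsurance £2,520 × 50% = £1,260. Owner pays £3,510; OOP now £3,510.
Claim 2 (£690): deductible met; 50% of £690 = £345. Owner pays £345; OOP now £3,855.
Claim 3 (£2,935): deductible met; 50% of £2,935 = £1,467.50. Owner pays £1,467.50; OOP now £5,322.50.
Claim 4 (£4,719): deductible met; 50% of £4,719 = £2,359.50. Owner pays £2,359.50; OOP now £7,682.
Claim 5 (£1,621): deductible already satisfied, so owner's share is 50% × £1,621 = £810.50. Owner pays £810.50; OOP now £8,492.50.
Summing the owner's payments: £3,510 + £345 + £1,467.50 + £2,359.50 + £810.50 = £8,492.50.

£8,492.50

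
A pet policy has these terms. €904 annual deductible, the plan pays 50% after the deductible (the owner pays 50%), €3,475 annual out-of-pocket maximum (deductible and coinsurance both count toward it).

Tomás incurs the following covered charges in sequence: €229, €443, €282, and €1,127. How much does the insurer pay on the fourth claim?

Claim 1 — €229: all of it applies to the deductible. Owner pays €229; OOP now €229. Insurer: €229 − €229 = €0.
Claim 2 — €443: all of it applies to the deductible. Owner owes €443 (running OOP €672). Plan pays €443 − €443 = €0.
Claim 3 — €282: €232 to deductible, leaving €50; coinsurance €50 × 50% = €25. Owner owes €257 (running OOP €929). Plan pays €282 − €257 = €25.
Claim 4 — €1,127: 50% coinsurance on €1,127 = €563.50. Owner owes €563.50 (running OOP €1,492.50). Insurer: €1,127 − €563.50 = €563.50.

€563.50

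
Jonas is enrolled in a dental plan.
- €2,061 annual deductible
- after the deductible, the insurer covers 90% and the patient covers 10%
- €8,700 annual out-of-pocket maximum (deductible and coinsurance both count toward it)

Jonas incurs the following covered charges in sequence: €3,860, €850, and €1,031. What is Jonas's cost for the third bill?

€103.10

Bill 1, €3,860: €2,061 to deductible, leaving €1,799; coinsurance €1,799 × 10% = €179.90. Patient pays €2,240.90; OOP now €2,240.90.
Bill 2, €850: deductible already satisfied, so patient's share is 10% × €850 = €85. Patient owes €85 (running OOP €2,325.90).
Bill 3, €1,031: 10% coinsurance on €1,031 = €103.10. Cost to patient: €103.10. OOP to date €2,429.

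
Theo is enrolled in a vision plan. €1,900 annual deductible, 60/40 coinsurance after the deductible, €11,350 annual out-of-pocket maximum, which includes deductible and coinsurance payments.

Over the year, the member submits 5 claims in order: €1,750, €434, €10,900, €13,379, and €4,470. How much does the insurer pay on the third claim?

Bill 1, €1,750: entire amount goes to the deductible. Member pays €1,750; OOP now €1,750. Plan pays €1,750 − €1,750 = €0.
Bill 2, €434: €150 to deductible, leaving €284; member's 40% is €113.60. Member pays €263.60; OOP now €2,013.60. Insurer: €434 − €263.60 = €170.40.
Bill 3, €10,900: deductible met; 40% of €10,900 = €4,360. Member pays €4,360; OOP now €6,373.60. Plan pays €10,900 − €4,360 = €6,540.

€6,540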